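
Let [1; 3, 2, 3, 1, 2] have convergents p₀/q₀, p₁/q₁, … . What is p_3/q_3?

31/24

Using pₖ = aₖpₖ₋₁ + pₖ₋₂, qₖ = aₖqₖ₋₁ + qₖ₋₂ (with p₋₁=1, p₋₂=0, q₋₁=0, q₋₂=1):
  k=0: a=1, p=1, q=1
  k=1: a=3, p=4, q=3
  k=2: a=2, p=9, q=7
  k=3: a=3, p=31, q=24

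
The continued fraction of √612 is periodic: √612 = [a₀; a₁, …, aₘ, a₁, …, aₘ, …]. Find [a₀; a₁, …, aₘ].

a₀ = ⌊√612⌋ = 24.
With m₀=0, d₀=1 and mₖ₊₁ = dₖaₖ − mₖ, dₖ₊₁ = (n − mₖ₊₁²)/dₖ, aₖ₊₁ = ⌊(a₀+mₖ₊₁)/dₖ₊₁⌋:
  k=1: m=24, d=36, a=1
  k=2: m=12, d=13, a=2
  k=3: m=14, d=32, a=1
  k=4: m=18, d=9, a=4
  k=5: m=18, d=32, a=1
  k=6: m=14, d=13, a=2
  k=7: m=12, d=36, a=1
  k=8: m=24, d=1, a=48
d=1 and a=2a₀=48 at k=8, so the next step gives (m, d) = (24, 36) again — its k=1 value — and the period has length 8.

[24; 1, 2, 1, 4, 1, 2, 1, 48]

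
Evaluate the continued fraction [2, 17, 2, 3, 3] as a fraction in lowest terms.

825/401

Using pₖ = aₖpₖ₋₁ + pₖ₋₂ and qₖ = aₖqₖ₋₁ + qₖ₋₂:
  k=0: a=2, p=2, q=1
  k=1: a=17, p=35, q=17
  k=2: a=2, p=72, q=35
  k=3: a=3, p=251, q=122
  k=4: a=3, p=825, q=401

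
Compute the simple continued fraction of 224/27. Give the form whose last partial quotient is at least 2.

224 = 8·27 + 8
27 = 3·8 + 3
8 = 2·3 + 2
3 = 1·2 + 1
2 = 2·1 + 0  (stop)
So 224/27 = [8; 3, 2, 1, 2].

[8; 3, 2, 1, 2]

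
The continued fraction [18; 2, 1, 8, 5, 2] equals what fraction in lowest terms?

5357/292

Fold from the inside: start with 2/1.
  5 + 1/2 = 11/2
  8 + 2/11 = 90/11
  1 + 11/90 = 101/90
  2 + 90/101 = 292/101
  18 + 101/292 = 5357/292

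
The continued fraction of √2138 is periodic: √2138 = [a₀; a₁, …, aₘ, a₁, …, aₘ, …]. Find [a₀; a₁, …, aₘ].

[46; 4, 5, 5, 4, 92]

a₀ = ⌊√2138⌋ = 46.
With m₀=0, d₀=1 and mₖ₊₁ = dₖaₖ − mₖ, dₖ₊₁ = (n − mₖ₊₁²)/dₖ, aₖ₊₁ = ⌊(a₀+mₖ₊₁)/dₖ₊₁⌋:
  k=1: m=46, d=22, a=4
  k=2: m=42, d=17, a=5
  k=3: m=43, d=17, a=5
  k=4: m=42, d=22, a=4
  k=5: m=46, d=1, a=92
d=1 and a=2a₀=92 at k=5, so the next step gives (m, d) = (46, 22) again — its k=1 value — and the period has length 5.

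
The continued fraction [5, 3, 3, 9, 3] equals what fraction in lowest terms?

Fold from the inside: start with 3/1.
  9 + 1/3 = 28/3
  3 + 3/28 = 87/28
  3 + 28/87 = 289/87
  5 + 87/289 = 1532/289

1532/289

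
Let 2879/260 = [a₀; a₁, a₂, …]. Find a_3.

2879 = 11·260 + 19   →  a_0 = 11
260 = 13·19 + 13   →  a_1 = 13
19 = 1·13 + 6   →  a_2 = 1
13 = 2·6 + 1   →  a_3 = 2

2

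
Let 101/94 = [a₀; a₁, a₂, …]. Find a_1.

13

101 = 1·94 + 7   →  a_0 = 1
94 = 13·7 + 3   →  a_1 = 13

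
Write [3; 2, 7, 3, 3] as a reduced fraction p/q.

541/156

Using pₖ = aₖpₖ₋₁ + pₖ₋₂ and qₖ = aₖqₖ₋₁ + qₖ₋₂:
  k=0: a=3, p=3, q=1
  k=1: a=2, p=7, q=2
  k=2: a=7, p=52, q=15
  k=3: a=3, p=163, q=47
  k=4: a=3, p=541, q=156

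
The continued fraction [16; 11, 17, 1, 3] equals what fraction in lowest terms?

Using pₖ = aₖpₖ₋₁ + pₖ₋₂ and qₖ = aₖqₖ₋₁ + qₖ₋₂:
  k=0: a=16, p=16, q=1
  k=1: a=11, p=177, q=11
  k=2: a=17, p=3025, q=188
  k=3: a=1, p=3202, q=199
  k=4: a=3, p=12631, q=785

12631/785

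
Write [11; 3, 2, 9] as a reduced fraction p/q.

745/66

Fold from the inside: start with 9/1.
  2 + 1/9 = 19/9
  3 + 9/19 = 66/19
  11 + 19/66 = 745/66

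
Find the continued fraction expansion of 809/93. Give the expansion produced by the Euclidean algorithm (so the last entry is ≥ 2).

[8; 1, 2, 3, 9]

809 = 8*93 + 65
93 = 1*65 + 28
65 = 2*28 + 9
28 = 3*9 + 1
9 = 9*1 + 0  (stop)
So 809/93 = [8; 1, 2, 3, 9].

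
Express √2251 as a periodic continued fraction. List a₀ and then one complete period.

a₀ = ⌊√2251⌋ = 47.
With m₀=0, d₀=1 and mₖ₊₁ = dₖaₖ − mₖ, dₖ₊₁ = (n − mₖ₊₁²)/dₖ, aₖ₊₁ = ⌊(a₀+mₖ₊₁)/dₖ₊₁⌋:
  k=1: m=47, d=42, a=2
  k=2: m=37, d=21, a=4
  k=3: m=47, d=2, a=47
  k=4: m=47, d=21, a=4
  k=5: m=37, d=42, a=2
  k=6: m=47, d=1, a=94
d=1 and a=2a₀=94 at k=6, so the next step gives (m, d) = (47, 42) again — its k=1 value — and the period has length 6.

[47; 2, 4, 47, 4, 2, 94]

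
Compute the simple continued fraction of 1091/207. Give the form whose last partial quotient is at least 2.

[5; 3, 1, 2, 3, 2, 2]

1091 = 5*207 + 56
207 = 3*56 + 39
56 = 1*39 + 17
39 = 2*17 + 5
17 = 3*5 + 2
5 = 2*2 + 1
2 = 2*1 + 0  (stop)
So 1091/207 = [5; 3, 1, 2, 3, 2, 2].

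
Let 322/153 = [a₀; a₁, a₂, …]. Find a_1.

9

322 = 2·153 + 16   →  a_0 = 2
153 = 9·16 + 9   →  a_1 = 9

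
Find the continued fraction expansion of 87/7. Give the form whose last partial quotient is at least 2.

87 = 12×7 + 3
7 = 2×3 + 1
3 = 3×1 + 0  (stop)
So 87/7 = [12; 2, 3].

[12; 2, 3]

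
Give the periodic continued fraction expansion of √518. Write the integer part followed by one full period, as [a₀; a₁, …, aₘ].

a₀ = ⌊√518⌋ = 22.
With m₀=0, d₀=1 and mₖ₊₁ = dₖaₖ − mₖ, dₖ₊₁ = (n − mₖ₊₁²)/dₖ, aₖ₊₁ = ⌊(a₀+mₖ₊₁)/dₖ₊₁⌋:
  k=1: m=22, d=34, a=1
  k=2: m=12, d=11, a=3
  k=3: m=21, d=7, a=6
  k=4: m=21, d=11, a=3
  k=5: m=12, d=34, a=1
  k=6: m=22, d=1, a=44
d=1 and a=2a₀=44 at k=6, so the next step gives (m, d) = (22, 34) again — its k=1 value — and the period has length 6.

[22; 1, 3, 6, 3, 1, 44]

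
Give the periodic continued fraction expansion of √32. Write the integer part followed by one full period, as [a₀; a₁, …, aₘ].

[5; 1, 1, 1, 10]

a₀ = ⌊√32⌋ = 5.
With m₀=0, d₀=1 and mₖ₊₁ = dₖaₖ − mₖ, dₖ₊₁ = (n − mₖ₊₁²)/dₖ, aₖ₊₁ = ⌊(a₀+mₖ₊₁)/dₖ₊₁⌋:
  k=1: m=5, d=7, a=1
  k=2: m=2, d=4, a=1
  k=3: m=2, d=7, a=1
  k=4: m=5, d=1, a=10
d=1 and a=2a₀=10 at k=4, so the next step gives (m, d) = (5, 7) again — its k=1 value — and the period has length 4.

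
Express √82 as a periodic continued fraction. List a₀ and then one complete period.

a₀ = ⌊√82⌋ = 9.
With m₀=0, d₀=1 and mₖ₊₁ = dₖaₖ − mₖ, dₖ₊₁ = (n − mₖ₊₁²)/dₖ, aₖ₊₁ = ⌊(a₀+mₖ₊₁)/dₖ₊₁⌋:
  k=1: m=9, d=1, a=18
d=1 and a=2a₀=18 at k=1, so the next step gives (m, d) = (9, 1) again — its k=1 value — and the period has length 1.

[9; 18]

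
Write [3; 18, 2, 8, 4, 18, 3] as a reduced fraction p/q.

Using pₖ = aₖpₖ₋₁ + pₖ₋₂ and qₖ = aₖqₖ₋₁ + qₖ₋₂:
  k=0: a=3, p=3, q=1
  k=1: a=18, p=55, q=18
  k=2: a=2, p=113, q=37
  k=3: a=8, p=959, q=314
  k=4: a=4, p=3949, q=1293
  k=5: a=18, p=72041, q=23588
  k=6: a=3, p=220072, q=72057

220072/72057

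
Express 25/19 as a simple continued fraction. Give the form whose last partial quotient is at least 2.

[1; 3, 6]

25 = 1·19 + 6
19 = 3·6 + 1
6 = 6·1 + 0  (stop)
So 25/19 = [1; 3, 6].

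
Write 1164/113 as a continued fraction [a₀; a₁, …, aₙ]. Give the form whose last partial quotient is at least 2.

1164 = 10·113 + 34
113 = 3·34 + 11
34 = 3·11 + 1
11 = 11·1 + 0  (stop)
So 1164/113 = [10; 3, 3, 11].

[10; 3, 3, 11]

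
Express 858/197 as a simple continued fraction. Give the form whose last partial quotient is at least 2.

858 = 4·197 + 70
197 = 2·70 + 57
70 = 1·57 + 13
57 = 4·13 + 5
13 = 2·5 + 3
5 = 1·3 + 2
3 = 1·2 + 1
2 = 2·1 + 0  (stop)
So 858/197 = [4; 2, 1, 4, 2, 1, 1, 2].

[4; 2, 1, 4, 2, 1, 1, 2]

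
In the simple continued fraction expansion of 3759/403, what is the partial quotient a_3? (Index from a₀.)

1

3759 = 9·403 + 132   →  a_0 = 9
403 = 3·132 + 7   →  a_1 = 3
132 = 18·7 + 6   →  a_2 = 18
7 = 1·6 + 1   →  a_3 = 1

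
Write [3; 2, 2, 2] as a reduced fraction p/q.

41/12

Fold from the inside: start with 2/1.
  2 + 1/2 = 5/2
  2 + 2/5 = 12/5
  3 + 5/12 = 41/12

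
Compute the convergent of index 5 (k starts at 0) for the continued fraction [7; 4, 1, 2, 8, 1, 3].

945/131

Using pₖ = aₖpₖ₋₁ + pₖ₋₂, qₖ = aₖqₖ₋₁ + qₖ₋₂ (with p₋₁=1, p₋₂=0, q₋₁=0, q₋₂=1):
  k=0: a=7, p=7, q=1
  k=1: a=4, p=29, q=4
  k=2: a=1, p=36, q=5
  k=3: a=2, p=101, q=14
  k=4: a=8, p=844, q=117
  k=5: a=1, p=945, q=131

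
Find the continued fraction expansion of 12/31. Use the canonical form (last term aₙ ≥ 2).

[0; 2, 1, 1, 2, 2]

12 = 0*31 + 12
31 = 2*12 + 7
12 = 1*7 + 5
7 = 1*5 + 2
5 = 2*2 + 1
2 = 2*1 + 0  (stop)
So 12/31 = [0; 2, 1, 1, 2, 2].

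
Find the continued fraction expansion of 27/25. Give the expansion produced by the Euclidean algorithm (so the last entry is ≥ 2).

[1; 12, 2]

27 = 1·25 + 2
25 = 12·2 + 1
2 = 2·1 + 0  (stop)
So 27/25 = [1; 12, 2].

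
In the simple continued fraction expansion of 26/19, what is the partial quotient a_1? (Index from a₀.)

2

26 = 1·19 + 7   →  a_0 = 1
19 = 2·7 + 5   →  a_1 = 2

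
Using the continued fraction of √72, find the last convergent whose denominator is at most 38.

280/33

√72 = [8; 2, 16, …] (period length 2).
Convergents:
  p_0/q_0 = 8/1
  p_1/q_1 = 17/2
  p_2/q_2 = 280/33
  p_3/q_3 = 577/68
q_2 = 33 ≤ 38 < 68 = q_3, so the answer is 280/33.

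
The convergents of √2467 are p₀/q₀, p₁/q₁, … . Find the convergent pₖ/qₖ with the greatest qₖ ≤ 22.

149/3

√2467 = [49; 1, 2, 49, 2, 1, 98, …] (period length 6).
Convergents:
  p_0/q_0 = 49/1
  p_1/q_1 = 50/1
  p_2/q_2 = 149/3
  p_3/q_3 = 7351/148
q_2 = 3 ≤ 22 < 148 = q_3, so the answer is 149/3.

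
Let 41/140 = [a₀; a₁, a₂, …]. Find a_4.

2

41 = 0·140 + 41   →  a_0 = 0
140 = 3·41 + 17   →  a_1 = 3
41 = 2·17 + 7   →  a_2 = 2
17 = 2·7 + 3   →  a_3 = 2
7 = 2·3 + 1   →  a_4 = 2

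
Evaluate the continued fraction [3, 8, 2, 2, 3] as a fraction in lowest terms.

446/143

Using pₖ = aₖpₖ₋₁ + pₖ₋₂ and qₖ = aₖqₖ₋₁ + qₖ₋₂:
  k=0: a=3, p=3, q=1
  k=1: a=8, p=25, q=8
  k=2: a=2, p=53, q=17
  k=3: a=2, p=131, q=42
  k=4: a=3, p=446, q=143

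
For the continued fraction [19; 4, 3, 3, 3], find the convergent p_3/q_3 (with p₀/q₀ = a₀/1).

827/43

Using pₖ = aₖpₖ₋₁ + pₖ₋₂, qₖ = aₖqₖ₋₁ + qₖ₋₂ (with p₋₁=1, p₋₂=0, q₋₁=0, q₋₂=1):
  k=0: a=19, p=19, q=1
  k=1: a=4, p=77, q=4
  k=2: a=3, p=250, q=13
  k=3: a=3, p=827, q=43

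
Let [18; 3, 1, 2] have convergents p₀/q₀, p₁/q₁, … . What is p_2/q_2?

Using pₖ = aₖpₖ₋₁ + pₖ₋₂, qₖ = aₖqₖ₋₁ + qₖ₋₂ (with p₋₁=1, p₋₂=0, q₋₁=0, q₋₂=1):
  k=0: a=18, p=18, q=1
  k=1: a=3, p=55, q=3
  k=2: a=1, p=73, q=4

73/4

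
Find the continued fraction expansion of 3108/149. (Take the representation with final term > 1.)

[20; 1, 6, 10, 2]

3108 = 20×149 + 128
149 = 1×128 + 21
128 = 6×21 + 2
21 = 10×2 + 1
2 = 2×1 + 0  (stop)
So 3108/149 = [20; 1, 6, 10, 2].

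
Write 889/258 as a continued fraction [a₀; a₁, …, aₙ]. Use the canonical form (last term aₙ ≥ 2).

889 = 3·258 + 115
258 = 2·115 + 28
115 = 4·28 + 3
28 = 9·3 + 1
3 = 3·1 + 0  (stop)
So 889/258 = [3; 2, 4, 9, 3].

[3; 2, 4, 9, 3]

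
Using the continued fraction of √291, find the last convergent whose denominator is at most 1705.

9877/579

√291 = [17; 17, 34, …] (period length 2).
Convergents:
  p_0/q_0 = 17/1
  p_1/q_1 = 290/17
  p_2/q_2 = 9877/579
  p_3/q_3 = 168199/9860
q_2 = 579 ≤ 1705 < 9860 = q_3, so the answer is 9877/579.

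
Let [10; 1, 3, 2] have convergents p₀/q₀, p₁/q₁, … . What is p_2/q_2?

Using pₖ = aₖpₖ₋₁ + pₖ₋₂, qₖ = aₖqₖ₋₁ + qₖ₋₂ (with p₋₁=1, p₋₂=0, q₋₁=0, q₋₂=1):
  k=0: a=10, p=10, q=1
  k=1: a=1, p=11, q=1
  k=2: a=3, p=43, q=4

43/4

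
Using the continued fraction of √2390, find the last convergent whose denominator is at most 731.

34368/703

√2390 = [48; 1, 7, 1, 8, 1, 7, 1, 96, …] (period length 8).
Convergents:
  p_0/q_0 = 48/1
  p_1/q_1 = 49/1
  p_2/q_2 = 391/8
  p_3/q_3 = 440/9
  p_4/q_4 = 3911/80
  p_5/q_5 = 4351/89
  p_6/q_6 = 34368/703
  p_7/q_7 = 38719/792
q_6 = 703 ≤ 731 < 792 = q_7, so the answer is 34368/703.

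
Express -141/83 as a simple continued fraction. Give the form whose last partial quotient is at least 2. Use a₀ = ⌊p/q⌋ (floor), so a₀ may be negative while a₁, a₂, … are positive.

-141 = -2×83 + 25
83 = 3×25 + 8
25 = 3×8 + 1
8 = 8×1 + 0  (stop)
So -141/83 = [-2; 3, 3, 8].

[-2; 3, 3, 8]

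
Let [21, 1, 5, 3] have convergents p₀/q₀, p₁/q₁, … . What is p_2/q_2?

131/6

Using pₖ = aₖpₖ₋₁ + pₖ₋₂, qₖ = aₖqₖ₋₁ + qₖ₋₂ (with p₋₁=1, p₋₂=0, q₋₁=0, q₋₂=1):
  k=0: a=21, p=21, q=1
  k=1: a=1, p=22, q=1
  k=2: a=5, p=131, q=6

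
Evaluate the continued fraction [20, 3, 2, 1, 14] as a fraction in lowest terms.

Using pₖ = aₖpₖ₋₁ + pₖ₋₂ and qₖ = aₖqₖ₋₁ + qₖ₋₂:
  k=0: a=20, p=20, q=1
  k=1: a=3, p=61, q=3
  k=2: a=2, p=142, q=7
  k=3: a=1, p=203, q=10
  k=4: a=14, p=2984, q=147

2984/147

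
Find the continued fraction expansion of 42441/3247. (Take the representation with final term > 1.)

42441 = 13*3247 + 230
3247 = 14*230 + 27
230 = 8*27 + 14
27 = 1*14 + 13
14 = 1*13 + 1
13 = 13*1 + 0  (stop)
So 42441/3247 = [13; 14, 8, 1, 1, 13].

[13; 14, 8, 1, 1, 13]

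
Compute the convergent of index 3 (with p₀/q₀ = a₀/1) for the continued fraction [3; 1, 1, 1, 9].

11/3

Using pₖ = aₖpₖ₋₁ + pₖ₋₂, qₖ = aₖqₖ₋₁ + qₖ₋₂ (with p₋₁=1, p₋₂=0, q₋₁=0, q₋₂=1):
  k=0: a=3, p=3, q=1
  k=1: a=1, p=4, q=1
  k=2: a=1, p=7, q=2
  k=3: a=1, p=11, q=3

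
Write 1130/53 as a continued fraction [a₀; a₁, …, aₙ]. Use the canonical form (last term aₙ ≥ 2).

1130 = 21*53 + 17
53 = 3*17 + 2
17 = 8*2 + 1
2 = 2*1 + 0  (stop)
So 1130/53 = [21; 3, 8, 2].

[21; 3, 8, 2]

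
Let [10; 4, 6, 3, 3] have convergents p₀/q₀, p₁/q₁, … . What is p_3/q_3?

Using pₖ = aₖpₖ₋₁ + pₖ₋₂, qₖ = aₖqₖ₋₁ + qₖ₋₂ (with p₋₁=1, p₋₂=0, q₋₁=0, q₋₂=1):
  k=0: a=10, p=10, q=1
  k=1: a=4, p=41, q=4
  k=2: a=6, p=256, q=25
  k=3: a=3, p=809, q=79

809/79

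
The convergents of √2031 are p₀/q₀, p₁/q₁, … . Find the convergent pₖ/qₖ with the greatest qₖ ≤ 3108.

60885/1351

√2031 = [45; 15, 90, …] (period length 2).
Convergents:
  p_0/q_0 = 45/1
  p_1/q_1 = 676/15
  p_2/q_2 = 60885/1351
  p_3/q_3 = 913951/20280
q_2 = 1351 ≤ 3108 < 20280 = q_3, so the answer is 60885/1351.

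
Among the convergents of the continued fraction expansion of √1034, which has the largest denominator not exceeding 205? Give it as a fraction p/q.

√1034 = [32; 6, 2, 2, 2, 6, 64, …] (period length 6).
Convergents:
  p_0/q_0 = 32/1
  p_1/q_1 = 193/6
  p_2/q_2 = 418/13
  p_3/q_3 = 1029/32
  p_4/q_4 = 2476/77
  p_5/q_5 = 15885/494
q_4 = 77 ≤ 205 < 494 = q_5, so the answer is 2476/77.

2476/77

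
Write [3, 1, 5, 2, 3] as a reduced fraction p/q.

173/45

Fold from the inside: start with 3/1.
  2 + 1/3 = 7/3
  5 + 3/7 = 38/7
  1 + 7/38 = 45/38
  3 + 38/45 = 173/45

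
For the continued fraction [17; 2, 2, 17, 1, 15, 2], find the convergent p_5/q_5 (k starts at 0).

25529/1467

Using pₖ = aₖpₖ₋₁ + pₖ₋₂, qₖ = aₖqₖ₋₁ + qₖ₋₂ (with p₋₁=1, p₋₂=0, q₋₁=0, q₋₂=1):
  k=0: a=17, p=17, q=1
  k=1: a=2, p=35, q=2
  k=2: a=2, p=87, q=5
  k=3: a=17, p=1514, q=87
  k=4: a=1, p=1601, q=92
  k=5: a=15, p=25529, q=1467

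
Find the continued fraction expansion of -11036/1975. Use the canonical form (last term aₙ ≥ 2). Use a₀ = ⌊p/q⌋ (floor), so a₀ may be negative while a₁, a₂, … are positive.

[-6; 2, 2, 2, 1, 8, 4, 3]

-11036 = -6*1975 + 814
1975 = 2*814 + 347
814 = 2*347 + 120
347 = 2*120 + 107
120 = 1*107 + 13
107 = 8*13 + 3
13 = 4*3 + 1
3 = 3*1 + 0  (stop)
So -11036/1975 = [-6; 2, 2, 2, 1, 8, 4, 3].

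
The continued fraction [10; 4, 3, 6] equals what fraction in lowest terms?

Fold from the inside: start with 6/1.
  3 + 1/6 = 19/6
  4 + 6/19 = 82/19
  10 + 19/82 = 839/82

839/82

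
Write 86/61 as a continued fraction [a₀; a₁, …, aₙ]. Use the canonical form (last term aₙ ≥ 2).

86 = 1*61 + 25
61 = 2*25 + 11
25 = 2*11 + 3
11 = 3*3 + 2
3 = 1*2 + 1
2 = 2*1 + 0  (stop)
So 86/61 = [1; 2, 2, 3, 1, 2].

[1; 2, 2, 3, 1, 2]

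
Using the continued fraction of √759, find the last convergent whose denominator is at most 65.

551/20

√759 = [27; 1, 1, 4, 1, 1, 54, …] (period length 6).
Convergents:
  p_0/q_0 = 27/1
  p_1/q_1 = 28/1
  p_2/q_2 = 55/2
  p_3/q_3 = 248/9
  p_4/q_4 = 303/11
  p_5/q_5 = 551/20
  p_6/q_6 = 30057/1091
q_5 = 20 ≤ 65 < 1091 = q_6, so the answer is 551/20.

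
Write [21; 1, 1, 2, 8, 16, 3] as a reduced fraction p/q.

Fold from the inside: start with 3/1.
  16 + 1/3 = 49/3
  8 + 3/49 = 395/49
  2 + 49/395 = 839/395
  1 + 395/839 = 1234/839
  1 + 839/1234 = 2073/1234
  21 + 1234/2073 = 44767/2073

44767/2073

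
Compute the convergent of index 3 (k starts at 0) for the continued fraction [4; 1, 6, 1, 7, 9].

Using pₖ = aₖpₖ₋₁ + pₖ₋₂, qₖ = aₖqₖ₋₁ + qₖ₋₂ (with p₋₁=1, p₋₂=0, q₋₁=0, q₋₂=1):
  k=0: a=4, p=4, q=1
  k=1: a=1, p=5, q=1
  k=2: a=6, p=34, q=7
  k=3: a=1, p=39, q=8

39/8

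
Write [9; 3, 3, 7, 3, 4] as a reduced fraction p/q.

Fold from the inside: start with 4/1.
  3 + 1/4 = 13/4
  7 + 4/13 = 95/13
  3 + 13/95 = 298/95
  3 + 95/298 = 989/298
  9 + 298/989 = 9199/989

9199/989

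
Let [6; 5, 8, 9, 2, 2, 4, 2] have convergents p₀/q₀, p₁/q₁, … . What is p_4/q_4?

4888/789

Using pₖ = aₖpₖ₋₁ + pₖ₋₂, qₖ = aₖqₖ₋₁ + qₖ₋₂ (with p₋₁=1, p₋₂=0, q₋₁=0, q₋₂=1):
  k=0: a=6, p=6, q=1
  k=1: a=5, p=31, q=5
  k=2: a=8, p=254, q=41
  k=3: a=9, p=2317, q=374
  k=4: a=2, p=4888, q=789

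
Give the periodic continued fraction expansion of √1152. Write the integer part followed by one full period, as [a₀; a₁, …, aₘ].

[33; 1, 15, 1, 66]

a₀ = ⌊√1152⌋ = 33.
With m₀=0, d₀=1 and mₖ₊₁ = dₖaₖ − mₖ, dₖ₊₁ = (n − mₖ₊₁²)/dₖ, aₖ₊₁ = ⌊(a₀+mₖ₊₁)/dₖ₊₁⌋:
  k=1: m=33, d=63, a=1
  k=2: m=30, d=4, a=15
  k=3: m=30, d=63, a=1
  k=4: m=33, d=1, a=66
d=1 and a=2a₀=66 at k=4, so the next step gives (m, d) = (33, 63) again — its k=1 value — and the period has length 4.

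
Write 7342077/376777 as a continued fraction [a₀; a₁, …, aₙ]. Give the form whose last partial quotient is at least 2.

[19; 2, 18, 16, 17, 12, 3]

7342077 = 19×376777 + 183314
376777 = 2×183314 + 10149
183314 = 18×10149 + 632
10149 = 16×632 + 37
632 = 17×37 + 3
37 = 12×3 + 1
3 = 3×1 + 0  (stop)
So 7342077/376777 = [19; 2, 18, 16, 17, 12, 3].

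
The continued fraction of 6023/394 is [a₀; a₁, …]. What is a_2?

6023 = 15·394 + 113   →  a_0 = 15
394 = 3·113 + 55   →  a_1 = 3
113 = 2·55 + 3   →  a_2 = 2

2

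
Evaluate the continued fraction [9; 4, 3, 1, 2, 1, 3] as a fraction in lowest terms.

Fold from the inside: start with 3/1.
  1 + 1/3 = 4/3
  2 + 3/4 = 11/4
  1 + 4/11 = 15/11
  3 + 11/15 = 56/15
  4 + 15/56 = 239/56
  9 + 56/239 = 2207/239

2207/239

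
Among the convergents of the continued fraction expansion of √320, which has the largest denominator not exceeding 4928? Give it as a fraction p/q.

51841/2898

√320 = [17; 1, 7, 1, 34, …] (period length 4).
Convergents:
  p_0/q_0 = 17/1
  p_1/q_1 = 18/1
  p_2/q_2 = 143/8
  p_3/q_3 = 161/9
  p_4/q_4 = 5617/314
  p_5/q_5 = 5778/323
  p_6/q_6 = 46063/2575
  p_7/q_7 = 51841/2898
  p_8/q_8 = 1808657/101107
q_7 = 2898 ≤ 4928 < 101107 = q_8, so the answer is 51841/2898.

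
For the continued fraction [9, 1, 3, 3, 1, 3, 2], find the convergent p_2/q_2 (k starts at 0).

Using pₖ = aₖpₖ₋₁ + pₖ₋₂, qₖ = aₖqₖ₋₁ + qₖ₋₂ (with p₋₁=1, p₋₂=0, q₋₁=0, q₋₂=1):
  k=0: a=9, p=9, q=1
  k=1: a=1, p=10, q=1
  k=2: a=3, p=39, q=4

39/4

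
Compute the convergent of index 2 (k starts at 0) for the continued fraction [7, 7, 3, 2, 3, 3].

157/22

Using pₖ = aₖpₖ₋₁ + pₖ₋₂, qₖ = aₖqₖ₋₁ + qₖ₋₂ (with p₋₁=1, p₋₂=0, q₋₁=0, q₋₂=1):
  k=0: a=7, p=7, q=1
  k=1: a=7, p=50, q=7
  k=2: a=3, p=157, q=22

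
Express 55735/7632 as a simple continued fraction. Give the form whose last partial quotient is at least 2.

[7; 3, 3, 3, 3, 1, 3, 14]

55735 = 7*7632 + 2311
7632 = 3*2311 + 699
2311 = 3*699 + 214
699 = 3*214 + 57
214 = 3*57 + 43
57 = 1*43 + 14
43 = 3*14 + 1
14 = 14*1 + 0  (stop)
So 55735/7632 = [7; 3, 3, 3, 3, 1, 3, 14].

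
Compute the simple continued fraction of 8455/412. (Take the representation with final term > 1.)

8455 = 20×412 + 215
412 = 1×215 + 197
215 = 1×197 + 18
197 = 10×18 + 17
18 = 1×17 + 1
17 = 17×1 + 0  (stop)
So 8455/412 = [20; 1, 1, 10, 1, 17].

[20; 1, 1, 10, 1, 17]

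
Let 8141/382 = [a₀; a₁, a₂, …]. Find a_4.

3

8141 = 21·382 + 119   →  a_0 = 21
382 = 3·119 + 25   →  a_1 = 3
119 = 4·25 + 19   →  a_2 = 4
25 = 1·19 + 6   →  a_3 = 1
19 = 3·6 + 1   →  a_4 = 3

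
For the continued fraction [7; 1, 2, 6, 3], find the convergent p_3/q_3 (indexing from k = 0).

146/19

Using pₖ = aₖpₖ₋₁ + pₖ₋₂, qₖ = aₖqₖ₋₁ + qₖ₋₂ (with p₋₁=1, p₋₂=0, q₋₁=0, q₋₂=1):
  k=0: a=7, p=7, q=1
  k=1: a=1, p=8, q=1
  k=2: a=2, p=23, q=3
  k=3: a=6, p=146, q=19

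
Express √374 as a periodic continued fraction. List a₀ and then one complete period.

[19; 2, 1, 18, 1, 2, 38]

a₀ = ⌊√374⌋ = 19.
With m₀=0, d₀=1 and mₖ₊₁ = dₖaₖ − mₖ, dₖ₊₁ = (n − mₖ₊₁²)/dₖ, aₖ₊₁ = ⌊(a₀+mₖ₊₁)/dₖ₊₁⌋:
  k=1: m=19, d=13, a=2
  k=2: m=7, d=25, a=1
  k=3: m=18, d=2, a=18
  k=4: m=18, d=25, a=1
  k=5: m=7, d=13, a=2
  k=6: m=19, d=1, a=38
d=1 and a=2a₀=38 at k=6, so the next step gives (m, d) = (19, 13) again — its k=1 value — and the period has length 6.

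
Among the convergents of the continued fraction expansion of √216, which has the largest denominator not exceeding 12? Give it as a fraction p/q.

147/10

√216 = [14; 1, 2, 3, 2, 1, 28, …] (period length 6).
Convergents:
  p_0/q_0 = 14/1
  p_1/q_1 = 15/1
  p_2/q_2 = 44/3
  p_3/q_3 = 147/10
  p_4/q_4 = 338/23
q_3 = 10 ≤ 12 < 23 = q_4, so the answer is 147/10.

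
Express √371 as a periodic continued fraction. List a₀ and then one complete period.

[19; 3, 1, 4, 1, 3, 38]

a₀ = ⌊√371⌋ = 19.
With m₀=0, d₀=1 and mₖ₊₁ = dₖaₖ − mₖ, dₖ₊₁ = (n − mₖ₊₁²)/dₖ, aₖ₊₁ = ⌊(a₀+mₖ₊₁)/dₖ₊₁⌋:
  k=1: m=19, d=10, a=3
  k=2: m=11, d=25, a=1
  k=3: m=14, d=7, a=4
  k=4: m=14, d=25, a=1
  k=5: m=11, d=10, a=3
  k=6: m=19, d=1, a=38
d=1 and a=2a₀=38 at k=6, so the next step gives (m, d) = (19, 10) again — its k=1 value — and the period has length 6.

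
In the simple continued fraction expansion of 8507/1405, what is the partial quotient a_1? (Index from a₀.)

8507 = 6·1405 + 77   →  a_0 = 6
1405 = 18·77 + 19   →  a_1 = 18

18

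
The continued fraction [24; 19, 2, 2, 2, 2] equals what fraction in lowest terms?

Using pₖ = aₖpₖ₋₁ + pₖ₋₂ and qₖ = aₖqₖ₋₁ + qₖ₋₂:
  k=0: a=24, p=24, q=1
  k=1: a=19, p=457, q=19
  k=2: a=2, p=938, q=39
  k=3: a=2, p=2333, q=97
  k=4: a=2, p=5604, q=233
  k=5: a=2, p=13541, q=563

13541/563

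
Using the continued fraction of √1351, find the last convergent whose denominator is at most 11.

147/4

√1351 = [36; 1, 3, 10, 3, 1, 72, …] (period length 6).
Convergents:
  p_0/q_0 = 36/1
  p_1/q_1 = 37/1
  p_2/q_2 = 147/4
  p_3/q_3 = 1507/41
q_2 = 4 ≤ 11 < 41 = q_3, so the answer is 147/4.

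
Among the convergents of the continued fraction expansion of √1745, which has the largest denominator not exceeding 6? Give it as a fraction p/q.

167/4

√1745 = [41; 1, 3, 2, 2, 3, 1, 82, …] (period length 7).
Convergents:
  p_0/q_0 = 41/1
  p_1/q_1 = 42/1
  p_2/q_2 = 167/4
  p_3/q_3 = 376/9
q_2 = 4 ≤ 6 < 9 = q_3, so the answer is 167/4.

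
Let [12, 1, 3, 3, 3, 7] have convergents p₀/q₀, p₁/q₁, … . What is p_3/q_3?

166/13

Using pₖ = aₖpₖ₋₁ + pₖ₋₂, qₖ = aₖqₖ₋₁ + qₖ₋₂ (with p₋₁=1, p₋₂=0, q₋₁=0, q₋₂=1):
  k=0: a=12, p=12, q=1
  k=1: a=1, p=13, q=1
  k=2: a=3, p=51, q=4
  k=3: a=3, p=166, q=13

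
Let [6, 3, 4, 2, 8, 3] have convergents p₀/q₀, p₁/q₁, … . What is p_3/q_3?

183/29

Using pₖ = aₖpₖ₋₁ + pₖ₋₂, qₖ = aₖqₖ₋₁ + qₖ₋₂ (with p₋₁=1, p₋₂=0, q₋₁=0, q₋₂=1):
  k=0: a=6, p=6, q=1
  k=1: a=3, p=19, q=3
  k=2: a=4, p=82, q=13
  k=3: a=2, p=183, q=29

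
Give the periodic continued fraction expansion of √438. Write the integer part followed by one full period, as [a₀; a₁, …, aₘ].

[20; 1, 12, 1, 40]

a₀ = ⌊√438⌋ = 20.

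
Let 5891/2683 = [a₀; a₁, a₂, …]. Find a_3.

19

5891 = 2·2683 + 525   →  a_0 = 2
2683 = 5·525 + 58   →  a_1 = 5
525 = 9·58 + 3   →  a_2 = 9
58 = 19·3 + 1   →  a_3 = 19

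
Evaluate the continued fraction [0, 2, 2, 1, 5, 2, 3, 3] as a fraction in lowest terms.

421/990

Fold from the inside: start with 3/1.
  3 + 1/3 = 10/3
  2 + 3/10 = 23/10
  5 + 10/23 = 125/23
  1 + 23/125 = 148/125
  2 + 125/148 = 421/148
  2 + 148/421 = 990/421
  0 + 421/990 = 421/990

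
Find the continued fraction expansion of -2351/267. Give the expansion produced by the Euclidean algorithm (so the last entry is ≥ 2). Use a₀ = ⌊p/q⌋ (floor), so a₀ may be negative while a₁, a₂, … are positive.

[-9; 5, 7, 2, 3]

-2351 = -9×267 + 52
267 = 5×52 + 7
52 = 7×7 + 3
7 = 2×3 + 1
3 = 3×1 + 0  (stop)
So -2351/267 = [-9; 5, 7, 2, 3].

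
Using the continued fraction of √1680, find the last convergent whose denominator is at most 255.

3361/82

√1680 = [40; 1, 80, …] (period length 2).
Convergents:
  p_0/q_0 = 40/1
  p_1/q_1 = 41/1
  p_2/q_2 = 3320/81
  p_3/q_3 = 3361/82
  p_4/q_4 = 272200/6641
q_3 = 82 ≤ 255 < 6641 = q_4, so the answer is 3361/82.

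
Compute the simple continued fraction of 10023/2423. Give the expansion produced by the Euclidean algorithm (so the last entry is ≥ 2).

[4; 7, 3, 8, 6, 2]

10023 = 4×2423 + 331
2423 = 7×331 + 106
331 = 3×106 + 13
106 = 8×13 + 2
13 = 6×2 + 1
2 = 2×1 + 0  (stop)
So 10023/2423 = [4; 7, 3, 8, 6, 2].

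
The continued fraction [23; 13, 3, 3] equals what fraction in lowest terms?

Using pₖ = aₖpₖ₋₁ + pₖ₋₂ and qₖ = aₖqₖ₋₁ + qₖ₋₂:
  k=0: a=23, p=23, q=1
  k=1: a=13, p=300, q=13
  k=2: a=3, p=923, q=40
  k=3: a=3, p=3069, q=133

3069/133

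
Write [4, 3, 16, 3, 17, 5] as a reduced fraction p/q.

56874/13145

Fold from the inside: start with 5/1.
  17 + 1/5 = 86/5
  3 + 5/86 = 263/86
  16 + 86/263 = 4294/263
  3 + 263/4294 = 13145/4294
  4 + 4294/13145 = 56874/13145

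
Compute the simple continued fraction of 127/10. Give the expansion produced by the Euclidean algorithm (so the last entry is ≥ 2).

127 = 12×10 + 7
10 = 1×7 + 3
7 = 2×3 + 1
3 = 3×1 + 0  (stop)
So 127/10 = [12; 1, 2, 3].

[12; 1, 2, 3]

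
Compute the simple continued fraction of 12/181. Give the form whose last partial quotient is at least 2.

12 = 0*181 + 12
181 = 15*12 + 1
12 = 12*1 + 0  (stop)
So 12/181 = [0; 15, 12].

[0; 15, 12]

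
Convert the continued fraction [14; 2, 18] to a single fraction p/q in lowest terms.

Using pₖ = aₖpₖ₋₁ + pₖ₋₂ and qₖ = aₖqₖ₋₁ + qₖ₋₂:
  k=0: a=14, p=14, q=1
  k=1: a=2, p=29, q=2
  k=2: a=18, p=536, q=37

536/37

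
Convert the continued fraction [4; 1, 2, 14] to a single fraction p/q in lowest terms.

Fold from the inside: start with 14/1.
  2 + 1/14 = 29/14
  1 + 14/29 = 43/29
  4 + 29/43 = 201/43

201/43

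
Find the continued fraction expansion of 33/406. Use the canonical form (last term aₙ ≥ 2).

[0; 12, 3, 3, 3]

33 = 0×406 + 33
406 = 12×33 + 10
33 = 3×10 + 3
10 = 3×3 + 1
3 = 3×1 + 0  (stop)
So 33/406 = [0; 12, 3, 3, 3].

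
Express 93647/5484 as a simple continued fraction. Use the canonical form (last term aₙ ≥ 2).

93647 = 17*5484 + 419
5484 = 13*419 + 37
419 = 11*37 + 12
37 = 3*12 + 1
12 = 12*1 + 0  (stop)
So 93647/5484 = [17; 13, 11, 3, 12].

[17; 13, 11, 3, 12]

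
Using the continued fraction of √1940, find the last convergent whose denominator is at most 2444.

√1940 = [44; 22, 88, …] (period length 2).
Convergents:
  p_0/q_0 = 44/1
  p_1/q_1 = 969/22
  p_2/q_2 = 85316/1937
  p_3/q_3 = 1877921/42636
q_2 = 1937 ≤ 2444 < 42636 = q_3, so the answer is 85316/1937.

85316/1937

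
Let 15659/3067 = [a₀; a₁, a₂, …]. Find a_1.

9

15659 = 5·3067 + 324   →  a_0 = 5
3067 = 9·324 + 151   →  a_1 = 9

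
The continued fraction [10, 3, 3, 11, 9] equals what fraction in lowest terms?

Fold from the inside: start with 9/1.
  11 + 1/9 = 100/9
  3 + 9/100 = 309/100
  3 + 100/309 = 1027/309
  10 + 309/1027 = 10579/1027

10579/1027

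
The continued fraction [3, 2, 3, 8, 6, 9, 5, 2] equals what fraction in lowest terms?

Fold from the inside: start with 2/1.
  5 + 1/2 = 11/2
  9 + 2/11 = 101/11
  6 + 11/101 = 617/101
  8 + 101/617 = 5037/617
  3 + 617/5037 = 15728/5037
  2 + 5037/15728 = 36493/15728
  3 + 15728/36493 = 125207/36493

125207/36493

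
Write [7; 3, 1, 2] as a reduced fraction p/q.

80/11

Using pₖ = aₖpₖ₋₁ + pₖ₋₂ and qₖ = aₖqₖ₋₁ + qₖ₋₂:
  k=0: a=7, p=7, q=1
  k=1: a=3, p=22, q=3
  k=2: a=1, p=29, q=4
  k=3: a=2, p=80, q=11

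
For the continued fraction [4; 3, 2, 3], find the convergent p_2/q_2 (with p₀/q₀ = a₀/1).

Using pₖ = aₖpₖ₋₁ + pₖ₋₂, qₖ = aₖqₖ₋₁ + qₖ₋₂ (with p₋₁=1, p₋₂=0, q₋₁=0, q₋₂=1):
  k=0: a=4, p=4, q=1
  k=1: a=3, p=13, q=3
  k=2: a=2, p=30, q=7

30/7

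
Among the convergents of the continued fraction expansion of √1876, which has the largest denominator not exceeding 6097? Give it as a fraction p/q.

137215/3168

√1876 = [43; 3, 5, 12, 5, 3, 86, …] (period length 6).
Convergents:
  p_0/q_0 = 43/1
  p_1/q_1 = 130/3
  p_2/q_2 = 693/16
  p_3/q_3 = 8446/195
  p_4/q_4 = 42923/991
  p_5/q_5 = 137215/3168
  p_6/q_6 = 11843413/273439
q_5 = 3168 ≤ 6097 < 273439 = q_6, so the answer is 137215/3168.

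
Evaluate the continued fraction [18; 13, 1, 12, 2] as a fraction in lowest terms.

6795/376

Fold from the inside: start with 2/1.
  12 + 1/2 = 25/2
  1 + 2/25 = 27/25
  13 + 25/27 = 376/27
  18 + 27/376 = 6795/376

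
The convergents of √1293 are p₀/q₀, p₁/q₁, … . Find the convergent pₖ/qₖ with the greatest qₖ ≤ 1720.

√1293 = [35; 1, 22, 1, 70, …] (period length 4).
Convergents:
  p_0/q_0 = 35/1
  p_1/q_1 = 36/1
  p_2/q_2 = 827/23
  p_3/q_3 = 863/24
  p_4/q_4 = 61237/1703
  p_5/q_5 = 62100/1727
q_4 = 1703 ≤ 1720 < 1727 = q_5, so the answer is 61237/1703.

61237/1703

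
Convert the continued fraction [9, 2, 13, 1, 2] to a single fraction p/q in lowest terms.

806/85

Using pₖ = aₖpₖ₋₁ + pₖ₋₂ and qₖ = aₖqₖ₋₁ + qₖ₋₂:
  k=0: a=9, p=9, q=1
  k=1: a=2, p=19, q=2
  k=2: a=13, p=256, q=27
  k=3: a=1, p=275, q=29
  k=4: a=2, p=806, q=85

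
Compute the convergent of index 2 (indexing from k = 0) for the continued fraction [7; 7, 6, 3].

Using pₖ = aₖpₖ₋₁ + pₖ₋₂, qₖ = aₖqₖ₋₁ + qₖ₋₂ (with p₋₁=1, p₋₂=0, q₋₁=0, q₋₂=1):
  k=0: a=7, p=7, q=1
  k=1: a=7, p=50, q=7
  k=2: a=6, p=307, q=43

307/43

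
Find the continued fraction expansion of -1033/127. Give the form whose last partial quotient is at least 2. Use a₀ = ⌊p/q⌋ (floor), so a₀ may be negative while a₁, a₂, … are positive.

[-9; 1, 6, 2, 8]

-1033 = -9×127 + 110
127 = 1×110 + 17
110 = 6×17 + 8
17 = 2×8 + 1
8 = 8×1 + 0  (stop)
So -1033/127 = [-9; 1, 6, 2, 8].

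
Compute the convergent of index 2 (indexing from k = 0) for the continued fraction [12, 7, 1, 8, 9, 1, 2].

Using pₖ = aₖpₖ₋₁ + pₖ₋₂, qₖ = aₖqₖ₋₁ + qₖ₋₂ (with p₋₁=1, p₋₂=0, q₋₁=0, q₋₂=1):
  k=0: a=12, p=12, q=1
  k=1: a=7, p=85, q=7
  k=2: a=1, p=97, q=8

97/8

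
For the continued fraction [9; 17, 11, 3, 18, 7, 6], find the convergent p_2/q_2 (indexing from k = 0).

Using pₖ = aₖpₖ₋₁ + pₖ₋₂, qₖ = aₖqₖ₋₁ + qₖ₋₂ (with p₋₁=1, p₋₂=0, q₋₁=0, q₋₂=1):
  k=0: a=9, p=9, q=1
  k=1: a=17, p=154, q=17
  k=2: a=11, p=1703, q=188

1703/188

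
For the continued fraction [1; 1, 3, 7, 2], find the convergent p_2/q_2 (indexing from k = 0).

Using pₖ = aₖpₖ₋₁ + pₖ₋₂, qₖ = aₖqₖ₋₁ + qₖ₋₂ (with p₋₁=1, p₋₂=0, q₋₁=0, q₋₂=1):
  k=0: a=1, p=1, q=1
  k=1: a=1, p=2, q=1
  k=2: a=3, p=7, q=4

7/4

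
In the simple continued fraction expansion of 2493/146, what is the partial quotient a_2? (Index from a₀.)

2493 = 17·146 + 11   →  a_0 = 17
146 = 13·11 + 3   →  a_1 = 13
11 = 3·3 + 2   →  a_2 = 3

3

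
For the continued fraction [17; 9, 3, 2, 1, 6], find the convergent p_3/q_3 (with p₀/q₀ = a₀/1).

1112/65

Using pₖ = aₖpₖ₋₁ + pₖ₋₂, qₖ = aₖqₖ₋₁ + qₖ₋₂ (with p₋₁=1, p₋₂=0, q₋₁=0, q₋₂=1):
  k=0: a=17, p=17, q=1
  k=1: a=9, p=154, q=9
  k=2: a=3, p=479, q=28
  k=3: a=2, p=1112, q=65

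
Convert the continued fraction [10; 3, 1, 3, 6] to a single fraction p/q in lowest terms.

Fold from the inside: start with 6/1.
  3 + 1/6 = 19/6
  1 + 6/19 = 25/19
  3 + 19/25 = 94/25
  10 + 25/94 = 965/94

965/94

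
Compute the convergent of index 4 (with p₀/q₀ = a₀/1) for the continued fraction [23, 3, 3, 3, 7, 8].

5616/241

Using pₖ = aₖpₖ₋₁ + pₖ₋₂, qₖ = aₖqₖ₋₁ + qₖ₋₂ (with p₋₁=1, p₋₂=0, q₋₁=0, q₋₂=1):
  k=0: a=23, p=23, q=1
  k=1: a=3, p=70, q=3
  k=2: a=3, p=233, q=10
  k=3: a=3, p=769, q=33
  k=4: a=7, p=5616, q=241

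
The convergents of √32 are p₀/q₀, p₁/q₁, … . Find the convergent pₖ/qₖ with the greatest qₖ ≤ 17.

√32 = [5; 1, 1, 1, 10, …] (period length 4).
Convergents:
  p_0/q_0 = 5/1
  p_1/q_1 = 6/1
  p_2/q_2 = 11/2
  p_3/q_3 = 17/3
  p_4/q_4 = 181/32
q_3 = 3 ≤ 17 < 32 = q_4, so the answer is 17/3.

17/3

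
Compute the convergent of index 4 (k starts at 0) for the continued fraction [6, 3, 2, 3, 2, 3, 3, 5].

346/55

Using pₖ = aₖpₖ₋₁ + pₖ₋₂, qₖ = aₖqₖ₋₁ + qₖ₋₂ (with p₋₁=1, p₋₂=0, q₋₁=0, q₋₂=1):
  k=0: a=6, p=6, q=1
  k=1: a=3, p=19, q=3
  k=2: a=2, p=44, q=7
  k=3: a=3, p=151, q=24
  k=4: a=2, p=346, q=55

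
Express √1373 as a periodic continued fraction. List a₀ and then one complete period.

[37; 18, 1, 1, 18, 74]

a₀ = ⌊√1373⌋ = 37.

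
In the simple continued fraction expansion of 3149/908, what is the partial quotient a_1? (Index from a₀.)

2

3149 = 3·908 + 425   →  a_0 = 3
908 = 2·425 + 58   →  a_1 = 2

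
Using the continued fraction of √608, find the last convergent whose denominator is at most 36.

√608 = [24; 1, 1, 1, 11, 1, 1, 1, 48, …] (period length 8).
Convergents:
  p_0/q_0 = 24/1
  p_1/q_1 = 25/1
  p_2/q_2 = 49/2
  p_3/q_3 = 74/3
  p_4/q_4 = 863/35
  p_5/q_5 = 937/38
q_4 = 35 ≤ 36 < 38 = q_5, so the answer is 863/35.

863/35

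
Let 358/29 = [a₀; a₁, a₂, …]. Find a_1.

358 = 12·29 + 10   →  a_0 = 12
29 = 2·10 + 9   →  a_1 = 2

2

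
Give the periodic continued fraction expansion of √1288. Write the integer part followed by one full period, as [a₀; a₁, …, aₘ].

[35; 1, 7, 1, 70]

a₀ = ⌊√1288⌋ = 35.
With m₀=0, d₀=1 and mₖ₊₁ = dₖaₖ − mₖ, dₖ₊₁ = (n − mₖ₊₁²)/dₖ, aₖ₊₁ = ⌊(a₀+mₖ₊₁)/dₖ₊₁⌋:
  k=1: m=35, d=63, a=1
  k=2: m=28, d=8, a=7
  k=3: m=28, d=63, a=1
  k=4: m=35, d=1, a=70
d=1 and a=2a₀=70 at k=4, so the next step gives (m, d) = (35, 63) again — its k=1 value — and the period has length 4.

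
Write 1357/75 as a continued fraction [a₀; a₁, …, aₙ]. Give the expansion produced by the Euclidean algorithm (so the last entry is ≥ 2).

1357 = 18×75 + 7
75 = 10×7 + 5
7 = 1×5 + 2
5 = 2×2 + 1
2 = 2×1 + 0  (stop)
So 1357/75 = [18; 10, 1, 2, 2].

[18; 10, 1, 2, 2]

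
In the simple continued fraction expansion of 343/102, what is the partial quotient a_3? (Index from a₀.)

343 = 3·102 + 37   →  a_0 = 3
102 = 2·37 + 28   →  a_1 = 2
37 = 1·28 + 9   →  a_2 = 1
28 = 3·9 + 1   →  a_3 = 3

3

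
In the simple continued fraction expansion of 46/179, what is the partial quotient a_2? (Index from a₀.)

1

46 = 0·179 + 46   →  a_0 = 0
179 = 3·46 + 41   →  a_1 = 3
46 = 1·41 + 5   →  a_2 = 1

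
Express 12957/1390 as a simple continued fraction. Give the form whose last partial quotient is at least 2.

[9; 3, 9, 8, 6]

12957 = 9*1390 + 447
1390 = 3*447 + 49
447 = 9*49 + 6
49 = 8*6 + 1
6 = 6*1 + 0  (stop)
So 12957/1390 = [9; 3, 9, 8, 6].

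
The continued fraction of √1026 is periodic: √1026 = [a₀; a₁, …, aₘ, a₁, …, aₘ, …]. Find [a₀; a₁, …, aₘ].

a₀ = ⌊√1026⌋ = 32.
With m₀=0, d₀=1 and mₖ₊₁ = dₖaₖ − mₖ, dₖ₊₁ = (n − mₖ₊₁²)/dₖ, aₖ₊₁ = ⌊(a₀+mₖ₊₁)/dₖ₊₁⌋:
  k=1: m=32, d=2, a=32
  k=2: m=32, d=1, a=64
d=1 and a=2a₀=64 at k=2, so the next step gives (m, d) = (32, 2) again — its k=1 value — and the period has length 2.

[32; 32, 64]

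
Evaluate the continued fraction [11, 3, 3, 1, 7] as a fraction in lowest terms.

1142/101

Using pₖ = aₖpₖ₋₁ + pₖ₋₂ and qₖ = aₖqₖ₋₁ + qₖ₋₂:
  k=0: a=11, p=11, q=1
  k=1: a=3, p=34, q=3
  k=2: a=3, p=113, q=10
  k=3: a=1, p=147, q=13
  k=4: a=7, p=1142, q=101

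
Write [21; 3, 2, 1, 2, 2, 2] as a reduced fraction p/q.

Using pₖ = aₖpₖ₋₁ + pₖ₋₂ and qₖ = aₖqₖ₋₁ + qₖ₋₂:
  k=0: a=21, p=21, q=1
  k=1: a=3, p=64, q=3
  k=2: a=2, p=149, q=7
  k=3: a=1, p=213, q=10
  k=4: a=2, p=575, q=27
  k=5: a=2, p=1363, q=64
  k=6: a=2, p=3301, q=155

3301/155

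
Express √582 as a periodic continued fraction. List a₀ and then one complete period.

a₀ = ⌊√582⌋ = 24.
With m₀=0, d₀=1 and mₖ₊₁ = dₖaₖ − mₖ, dₖ₊₁ = (n − mₖ₊₁²)/dₖ, aₖ₊₁ = ⌊(a₀+mₖ₊₁)/dₖ₊₁⌋:
  k=1: m=24, d=6, a=8
  k=2: m=24, d=1, a=48
d=1 and a=2a₀=48 at k=2, so the next step gives (m, d) = (24, 6) again — its k=1 value — and the period has length 2.

[24; 8, 48]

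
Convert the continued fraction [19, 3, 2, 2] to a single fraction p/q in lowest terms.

Fold from the inside: start with 2/1.
  2 + 1/2 = 5/2
  3 + 2/5 = 17/5
  19 + 5/17 = 328/17

328/17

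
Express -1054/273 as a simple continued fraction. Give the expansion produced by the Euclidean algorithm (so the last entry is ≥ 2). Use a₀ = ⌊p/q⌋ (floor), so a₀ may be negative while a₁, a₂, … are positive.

-1054 = -4*273 + 38
273 = 7*38 + 7
38 = 5*7 + 3
7 = 2*3 + 1
3 = 3*1 + 0  (stop)
So -1054/273 = [-4; 7, 5, 2, 3].

[-4; 7, 5, 2, 3]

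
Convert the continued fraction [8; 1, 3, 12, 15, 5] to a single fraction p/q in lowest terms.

32779/3744

Using pₖ = aₖpₖ₋₁ + pₖ₋₂ and qₖ = aₖqₖ₋₁ + qₖ₋₂:
  k=0: a=8, p=8, q=1
  k=1: a=1, p=9, q=1
  k=2: a=3, p=35, q=4
  k=3: a=12, p=429, q=49
  k=4: a=15, p=6470, q=739
  k=5: a=5, p=32779, q=3744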